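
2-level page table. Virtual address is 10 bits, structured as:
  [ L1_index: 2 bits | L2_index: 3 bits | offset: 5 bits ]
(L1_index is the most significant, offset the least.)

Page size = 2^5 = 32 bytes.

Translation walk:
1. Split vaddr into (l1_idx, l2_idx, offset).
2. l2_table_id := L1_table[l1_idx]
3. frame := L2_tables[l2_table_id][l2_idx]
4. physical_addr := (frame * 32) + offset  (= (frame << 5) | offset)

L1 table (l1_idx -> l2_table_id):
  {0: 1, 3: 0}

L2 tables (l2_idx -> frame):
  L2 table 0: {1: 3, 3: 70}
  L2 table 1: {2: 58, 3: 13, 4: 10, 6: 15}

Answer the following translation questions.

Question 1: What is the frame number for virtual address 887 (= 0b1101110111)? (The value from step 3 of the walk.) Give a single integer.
vaddr = 887: l1_idx=3, l2_idx=3
L1[3] = 0; L2[0][3] = 70

Answer: 70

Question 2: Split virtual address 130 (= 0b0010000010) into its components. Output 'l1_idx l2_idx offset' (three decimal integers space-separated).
Answer: 0 4 2

Derivation:
vaddr = 130 = 0b0010000010
  top 2 bits -> l1_idx = 0
  next 3 bits -> l2_idx = 4
  bottom 5 bits -> offset = 2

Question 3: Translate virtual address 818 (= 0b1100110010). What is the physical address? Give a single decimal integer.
vaddr = 818 = 0b1100110010
Split: l1_idx=3, l2_idx=1, offset=18
L1[3] = 0
L2[0][1] = 3
paddr = 3 * 32 + 18 = 114

Answer: 114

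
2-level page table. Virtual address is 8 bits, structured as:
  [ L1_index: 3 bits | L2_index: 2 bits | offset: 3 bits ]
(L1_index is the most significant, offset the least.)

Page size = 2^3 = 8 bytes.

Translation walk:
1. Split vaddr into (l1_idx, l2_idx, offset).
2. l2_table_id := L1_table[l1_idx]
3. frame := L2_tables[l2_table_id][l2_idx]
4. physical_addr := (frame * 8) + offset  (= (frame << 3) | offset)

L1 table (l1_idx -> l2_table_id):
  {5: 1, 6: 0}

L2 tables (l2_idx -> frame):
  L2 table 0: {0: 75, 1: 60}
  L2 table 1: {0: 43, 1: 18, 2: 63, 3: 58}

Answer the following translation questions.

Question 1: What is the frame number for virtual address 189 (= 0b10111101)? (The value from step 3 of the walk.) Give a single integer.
vaddr = 189: l1_idx=5, l2_idx=3
L1[5] = 1; L2[1][3] = 58

Answer: 58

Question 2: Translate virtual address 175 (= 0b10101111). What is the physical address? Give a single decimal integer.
Answer: 151

Derivation:
vaddr = 175 = 0b10101111
Split: l1_idx=5, l2_idx=1, offset=7
L1[5] = 1
L2[1][1] = 18
paddr = 18 * 8 + 7 = 151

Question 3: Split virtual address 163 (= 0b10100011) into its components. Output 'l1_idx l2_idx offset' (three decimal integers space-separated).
vaddr = 163 = 0b10100011
  top 3 bits -> l1_idx = 5
  next 2 bits -> l2_idx = 0
  bottom 3 bits -> offset = 3

Answer: 5 0 3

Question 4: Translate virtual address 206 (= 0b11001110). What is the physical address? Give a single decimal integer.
Answer: 486

Derivation:
vaddr = 206 = 0b11001110
Split: l1_idx=6, l2_idx=1, offset=6
L1[6] = 0
L2[0][1] = 60
paddr = 60 * 8 + 6 = 486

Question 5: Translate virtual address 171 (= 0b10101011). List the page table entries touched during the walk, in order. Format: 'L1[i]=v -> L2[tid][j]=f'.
vaddr = 171 = 0b10101011
Split: l1_idx=5, l2_idx=1, offset=3

Answer: L1[5]=1 -> L2[1][1]=18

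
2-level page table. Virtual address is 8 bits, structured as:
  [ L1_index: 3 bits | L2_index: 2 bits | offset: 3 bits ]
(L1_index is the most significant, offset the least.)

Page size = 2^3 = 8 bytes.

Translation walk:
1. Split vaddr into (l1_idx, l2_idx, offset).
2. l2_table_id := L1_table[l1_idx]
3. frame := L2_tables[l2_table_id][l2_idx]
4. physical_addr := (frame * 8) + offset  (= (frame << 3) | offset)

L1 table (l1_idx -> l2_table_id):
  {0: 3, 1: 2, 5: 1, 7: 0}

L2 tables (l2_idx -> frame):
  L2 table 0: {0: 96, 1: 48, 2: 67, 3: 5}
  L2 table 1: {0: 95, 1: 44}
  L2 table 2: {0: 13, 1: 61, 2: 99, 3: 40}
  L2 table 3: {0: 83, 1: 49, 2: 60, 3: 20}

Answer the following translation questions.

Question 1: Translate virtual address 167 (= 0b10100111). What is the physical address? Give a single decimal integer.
vaddr = 167 = 0b10100111
Split: l1_idx=5, l2_idx=0, offset=7
L1[5] = 1
L2[1][0] = 95
paddr = 95 * 8 + 7 = 767

Answer: 767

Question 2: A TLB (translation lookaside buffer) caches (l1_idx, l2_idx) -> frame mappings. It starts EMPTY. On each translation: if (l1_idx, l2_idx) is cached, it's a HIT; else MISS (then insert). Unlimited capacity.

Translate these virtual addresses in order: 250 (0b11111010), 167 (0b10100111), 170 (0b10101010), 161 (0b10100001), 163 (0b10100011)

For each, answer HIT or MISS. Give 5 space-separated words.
Answer: MISS MISS MISS HIT HIT

Derivation:
vaddr=250: (7,3) not in TLB -> MISS, insert
vaddr=167: (5,0) not in TLB -> MISS, insert
vaddr=170: (5,1) not in TLB -> MISS, insert
vaddr=161: (5,0) in TLB -> HIT
vaddr=163: (5,0) in TLB -> HIT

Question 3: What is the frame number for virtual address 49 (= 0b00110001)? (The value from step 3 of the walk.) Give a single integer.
vaddr = 49: l1_idx=1, l2_idx=2
L1[1] = 2; L2[2][2] = 99

Answer: 99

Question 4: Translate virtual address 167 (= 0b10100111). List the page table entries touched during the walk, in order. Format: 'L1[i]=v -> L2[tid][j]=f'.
Answer: L1[5]=1 -> L2[1][0]=95

Derivation:
vaddr = 167 = 0b10100111
Split: l1_idx=5, l2_idx=0, offset=7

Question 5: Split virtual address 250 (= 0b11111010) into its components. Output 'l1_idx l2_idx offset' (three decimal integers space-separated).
Answer: 7 3 2

Derivation:
vaddr = 250 = 0b11111010
  top 3 bits -> l1_idx = 7
  next 2 bits -> l2_idx = 3
  bottom 3 bits -> offset = 2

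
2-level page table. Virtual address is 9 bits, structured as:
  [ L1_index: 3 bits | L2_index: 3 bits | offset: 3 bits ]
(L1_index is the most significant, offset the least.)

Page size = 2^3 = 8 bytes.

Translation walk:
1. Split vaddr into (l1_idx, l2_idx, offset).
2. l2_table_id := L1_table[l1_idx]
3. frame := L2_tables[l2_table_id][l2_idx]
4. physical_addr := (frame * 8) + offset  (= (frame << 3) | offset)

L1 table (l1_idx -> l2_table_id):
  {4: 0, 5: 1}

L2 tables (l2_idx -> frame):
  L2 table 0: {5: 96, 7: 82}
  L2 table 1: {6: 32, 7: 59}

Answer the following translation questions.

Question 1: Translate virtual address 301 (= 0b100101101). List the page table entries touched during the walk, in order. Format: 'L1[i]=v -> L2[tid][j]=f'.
Answer: L1[4]=0 -> L2[0][5]=96

Derivation:
vaddr = 301 = 0b100101101
Split: l1_idx=4, l2_idx=5, offset=5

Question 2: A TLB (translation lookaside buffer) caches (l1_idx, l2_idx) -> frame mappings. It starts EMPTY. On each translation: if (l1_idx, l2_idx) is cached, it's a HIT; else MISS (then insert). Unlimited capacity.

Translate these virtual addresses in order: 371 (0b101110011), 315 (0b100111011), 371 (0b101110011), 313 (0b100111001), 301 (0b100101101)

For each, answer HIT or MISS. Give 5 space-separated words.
vaddr=371: (5,6) not in TLB -> MISS, insert
vaddr=315: (4,7) not in TLB -> MISS, insert
vaddr=371: (5,6) in TLB -> HIT
vaddr=313: (4,7) in TLB -> HIT
vaddr=301: (4,5) not in TLB -> MISS, insert

Answer: MISS MISS HIT HIT MISS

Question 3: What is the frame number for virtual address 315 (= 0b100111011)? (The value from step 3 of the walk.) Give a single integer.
Answer: 82

Derivation:
vaddr = 315: l1_idx=4, l2_idx=7
L1[4] = 0; L2[0][7] = 82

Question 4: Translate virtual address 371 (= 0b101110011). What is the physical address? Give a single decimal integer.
vaddr = 371 = 0b101110011
Split: l1_idx=5, l2_idx=6, offset=3
L1[5] = 1
L2[1][6] = 32
paddr = 32 * 8 + 3 = 259

Answer: 259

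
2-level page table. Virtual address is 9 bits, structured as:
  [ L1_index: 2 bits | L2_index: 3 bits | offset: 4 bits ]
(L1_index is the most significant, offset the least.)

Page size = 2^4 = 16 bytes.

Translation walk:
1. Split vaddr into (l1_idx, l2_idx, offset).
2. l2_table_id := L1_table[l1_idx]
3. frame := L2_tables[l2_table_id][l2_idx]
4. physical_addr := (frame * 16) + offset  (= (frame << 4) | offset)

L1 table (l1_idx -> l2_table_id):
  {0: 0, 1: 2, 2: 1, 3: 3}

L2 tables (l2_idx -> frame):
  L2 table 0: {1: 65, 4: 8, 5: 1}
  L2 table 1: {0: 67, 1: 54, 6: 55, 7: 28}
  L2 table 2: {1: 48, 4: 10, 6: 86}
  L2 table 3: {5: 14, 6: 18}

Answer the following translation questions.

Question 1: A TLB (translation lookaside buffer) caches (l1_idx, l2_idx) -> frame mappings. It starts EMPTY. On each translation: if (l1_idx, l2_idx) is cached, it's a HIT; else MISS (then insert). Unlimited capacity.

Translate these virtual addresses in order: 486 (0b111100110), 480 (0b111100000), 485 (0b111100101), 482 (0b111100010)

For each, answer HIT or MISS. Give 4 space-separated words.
vaddr=486: (3,6) not in TLB -> MISS, insert
vaddr=480: (3,6) in TLB -> HIT
vaddr=485: (3,6) in TLB -> HIT
vaddr=482: (3,6) in TLB -> HIT

Answer: MISS HIT HIT HIT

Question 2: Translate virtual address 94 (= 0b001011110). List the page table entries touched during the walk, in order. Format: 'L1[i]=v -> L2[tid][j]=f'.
vaddr = 94 = 0b001011110
Split: l1_idx=0, l2_idx=5, offset=14

Answer: L1[0]=0 -> L2[0][5]=1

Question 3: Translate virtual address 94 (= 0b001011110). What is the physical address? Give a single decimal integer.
Answer: 30

Derivation:
vaddr = 94 = 0b001011110
Split: l1_idx=0, l2_idx=5, offset=14
L1[0] = 0
L2[0][5] = 1
paddr = 1 * 16 + 14 = 30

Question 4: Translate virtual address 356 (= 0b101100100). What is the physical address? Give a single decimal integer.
Answer: 884

Derivation:
vaddr = 356 = 0b101100100
Split: l1_idx=2, l2_idx=6, offset=4
L1[2] = 1
L2[1][6] = 55
paddr = 55 * 16 + 4 = 884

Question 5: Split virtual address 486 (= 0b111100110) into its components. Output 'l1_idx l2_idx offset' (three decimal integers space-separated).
vaddr = 486 = 0b111100110
  top 2 bits -> l1_idx = 3
  next 3 bits -> l2_idx = 6
  bottom 4 bits -> offset = 6

Answer: 3 6 6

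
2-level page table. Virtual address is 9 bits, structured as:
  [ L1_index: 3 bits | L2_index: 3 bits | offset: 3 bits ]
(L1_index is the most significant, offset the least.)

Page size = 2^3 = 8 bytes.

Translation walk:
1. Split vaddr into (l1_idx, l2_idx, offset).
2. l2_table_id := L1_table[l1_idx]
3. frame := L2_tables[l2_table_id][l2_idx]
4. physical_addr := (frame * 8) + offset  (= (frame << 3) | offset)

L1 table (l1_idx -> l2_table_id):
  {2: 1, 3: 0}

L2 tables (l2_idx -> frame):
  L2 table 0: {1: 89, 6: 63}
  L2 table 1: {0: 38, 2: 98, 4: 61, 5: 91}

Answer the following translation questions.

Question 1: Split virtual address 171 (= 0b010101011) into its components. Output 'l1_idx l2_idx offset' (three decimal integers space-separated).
vaddr = 171 = 0b010101011
  top 3 bits -> l1_idx = 2
  next 3 bits -> l2_idx = 5
  bottom 3 bits -> offset = 3

Answer: 2 5 3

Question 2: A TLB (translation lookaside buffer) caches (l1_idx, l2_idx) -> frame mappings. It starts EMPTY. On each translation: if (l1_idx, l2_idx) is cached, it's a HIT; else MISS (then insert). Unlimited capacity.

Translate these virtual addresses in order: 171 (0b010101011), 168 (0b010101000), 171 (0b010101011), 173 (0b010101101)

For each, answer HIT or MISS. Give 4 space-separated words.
Answer: MISS HIT HIT HIT

Derivation:
vaddr=171: (2,5) not in TLB -> MISS, insert
vaddr=168: (2,5) in TLB -> HIT
vaddr=171: (2,5) in TLB -> HIT
vaddr=173: (2,5) in TLB -> HIT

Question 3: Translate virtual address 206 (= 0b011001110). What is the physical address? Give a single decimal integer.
vaddr = 206 = 0b011001110
Split: l1_idx=3, l2_idx=1, offset=6
L1[3] = 0
L2[0][1] = 89
paddr = 89 * 8 + 6 = 718

Answer: 718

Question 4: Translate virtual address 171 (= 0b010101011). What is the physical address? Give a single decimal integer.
vaddr = 171 = 0b010101011
Split: l1_idx=2, l2_idx=5, offset=3
L1[2] = 1
L2[1][5] = 91
paddr = 91 * 8 + 3 = 731

Answer: 731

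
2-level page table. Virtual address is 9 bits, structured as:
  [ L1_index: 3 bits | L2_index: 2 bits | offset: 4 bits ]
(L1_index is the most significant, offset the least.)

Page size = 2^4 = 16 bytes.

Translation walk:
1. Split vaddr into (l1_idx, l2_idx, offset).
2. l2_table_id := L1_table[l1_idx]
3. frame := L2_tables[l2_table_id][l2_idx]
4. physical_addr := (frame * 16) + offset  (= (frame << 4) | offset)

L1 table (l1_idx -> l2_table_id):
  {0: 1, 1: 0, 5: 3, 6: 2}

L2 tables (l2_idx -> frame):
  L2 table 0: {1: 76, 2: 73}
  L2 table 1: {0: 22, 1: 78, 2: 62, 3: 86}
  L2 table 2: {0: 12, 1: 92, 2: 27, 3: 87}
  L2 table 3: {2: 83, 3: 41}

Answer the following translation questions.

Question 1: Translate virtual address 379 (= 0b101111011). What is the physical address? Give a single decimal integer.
vaddr = 379 = 0b101111011
Split: l1_idx=5, l2_idx=3, offset=11
L1[5] = 3
L2[3][3] = 41
paddr = 41 * 16 + 11 = 667

Answer: 667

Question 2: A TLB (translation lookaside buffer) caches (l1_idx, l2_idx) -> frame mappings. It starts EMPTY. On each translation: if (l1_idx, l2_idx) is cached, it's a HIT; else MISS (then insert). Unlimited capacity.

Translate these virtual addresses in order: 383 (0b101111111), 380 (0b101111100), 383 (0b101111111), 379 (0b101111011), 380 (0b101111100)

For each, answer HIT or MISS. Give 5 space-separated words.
vaddr=383: (5,3) not in TLB -> MISS, insert
vaddr=380: (5,3) in TLB -> HIT
vaddr=383: (5,3) in TLB -> HIT
vaddr=379: (5,3) in TLB -> HIT
vaddr=380: (5,3) in TLB -> HIT

Answer: MISS HIT HIT HIT HIT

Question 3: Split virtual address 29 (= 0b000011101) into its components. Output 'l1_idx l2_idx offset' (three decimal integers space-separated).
vaddr = 29 = 0b000011101
  top 3 bits -> l1_idx = 0
  next 2 bits -> l2_idx = 1
  bottom 4 bits -> offset = 13

Answer: 0 1 13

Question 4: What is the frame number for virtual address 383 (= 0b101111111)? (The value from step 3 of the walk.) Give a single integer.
vaddr = 383: l1_idx=5, l2_idx=3
L1[5] = 3; L2[3][3] = 41

Answer: 41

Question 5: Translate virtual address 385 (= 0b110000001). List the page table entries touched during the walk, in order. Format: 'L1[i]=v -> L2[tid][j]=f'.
Answer: L1[6]=2 -> L2[2][0]=12

Derivation:
vaddr = 385 = 0b110000001
Split: l1_idx=6, l2_idx=0, offset=1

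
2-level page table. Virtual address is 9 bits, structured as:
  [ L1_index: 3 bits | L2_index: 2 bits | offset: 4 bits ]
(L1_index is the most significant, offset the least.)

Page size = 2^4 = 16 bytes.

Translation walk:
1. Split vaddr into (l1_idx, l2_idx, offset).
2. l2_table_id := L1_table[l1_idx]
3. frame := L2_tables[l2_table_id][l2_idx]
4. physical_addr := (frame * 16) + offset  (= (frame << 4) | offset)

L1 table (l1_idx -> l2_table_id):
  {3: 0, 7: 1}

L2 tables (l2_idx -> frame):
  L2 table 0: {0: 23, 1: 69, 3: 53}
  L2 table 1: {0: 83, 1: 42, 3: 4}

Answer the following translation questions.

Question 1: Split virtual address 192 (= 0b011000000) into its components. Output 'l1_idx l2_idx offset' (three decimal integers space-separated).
Answer: 3 0 0

Derivation:
vaddr = 192 = 0b011000000
  top 3 bits -> l1_idx = 3
  next 2 bits -> l2_idx = 0
  bottom 4 bits -> offset = 0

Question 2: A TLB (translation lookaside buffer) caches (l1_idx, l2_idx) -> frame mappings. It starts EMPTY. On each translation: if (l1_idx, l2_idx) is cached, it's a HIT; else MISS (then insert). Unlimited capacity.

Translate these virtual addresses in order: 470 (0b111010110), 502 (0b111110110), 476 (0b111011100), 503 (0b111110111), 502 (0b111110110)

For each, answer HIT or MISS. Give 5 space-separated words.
vaddr=470: (7,1) not in TLB -> MISS, insert
vaddr=502: (7,3) not in TLB -> MISS, insert
vaddr=476: (7,1) in TLB -> HIT
vaddr=503: (7,3) in TLB -> HIT
vaddr=502: (7,3) in TLB -> HIT

Answer: MISS MISS HIT HIT HIT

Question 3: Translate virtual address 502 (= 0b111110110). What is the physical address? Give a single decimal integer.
Answer: 70

Derivation:
vaddr = 502 = 0b111110110
Split: l1_idx=7, l2_idx=3, offset=6
L1[7] = 1
L2[1][3] = 4
paddr = 4 * 16 + 6 = 70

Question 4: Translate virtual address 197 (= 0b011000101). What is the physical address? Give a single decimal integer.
Answer: 373

Derivation:
vaddr = 197 = 0b011000101
Split: l1_idx=3, l2_idx=0, offset=5
L1[3] = 0
L2[0][0] = 23
paddr = 23 * 16 + 5 = 373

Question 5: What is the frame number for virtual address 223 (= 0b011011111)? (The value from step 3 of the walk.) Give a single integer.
Answer: 69

Derivation:
vaddr = 223: l1_idx=3, l2_idx=1
L1[3] = 0; L2[0][1] = 69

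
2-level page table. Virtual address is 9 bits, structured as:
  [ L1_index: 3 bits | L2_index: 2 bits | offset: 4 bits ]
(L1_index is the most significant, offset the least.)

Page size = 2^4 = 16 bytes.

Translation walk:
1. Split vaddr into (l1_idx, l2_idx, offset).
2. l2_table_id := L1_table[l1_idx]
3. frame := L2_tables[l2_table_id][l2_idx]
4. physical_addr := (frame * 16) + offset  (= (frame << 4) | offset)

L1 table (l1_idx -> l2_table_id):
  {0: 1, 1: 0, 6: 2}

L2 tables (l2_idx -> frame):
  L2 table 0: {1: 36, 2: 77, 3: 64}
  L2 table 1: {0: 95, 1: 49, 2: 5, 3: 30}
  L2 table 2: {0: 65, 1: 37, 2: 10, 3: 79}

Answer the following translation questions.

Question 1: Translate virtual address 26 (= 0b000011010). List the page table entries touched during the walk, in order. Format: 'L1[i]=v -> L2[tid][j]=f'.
vaddr = 26 = 0b000011010
Split: l1_idx=0, l2_idx=1, offset=10

Answer: L1[0]=1 -> L2[1][1]=49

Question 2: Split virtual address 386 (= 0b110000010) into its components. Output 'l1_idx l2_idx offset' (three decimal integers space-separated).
Answer: 6 0 2

Derivation:
vaddr = 386 = 0b110000010
  top 3 bits -> l1_idx = 6
  next 2 bits -> l2_idx = 0
  bottom 4 bits -> offset = 2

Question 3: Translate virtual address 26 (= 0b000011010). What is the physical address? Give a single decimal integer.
vaddr = 26 = 0b000011010
Split: l1_idx=0, l2_idx=1, offset=10
L1[0] = 1
L2[1][1] = 49
paddr = 49 * 16 + 10 = 794

Answer: 794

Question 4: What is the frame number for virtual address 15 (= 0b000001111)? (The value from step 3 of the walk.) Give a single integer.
vaddr = 15: l1_idx=0, l2_idx=0
L1[0] = 1; L2[1][0] = 95

Answer: 95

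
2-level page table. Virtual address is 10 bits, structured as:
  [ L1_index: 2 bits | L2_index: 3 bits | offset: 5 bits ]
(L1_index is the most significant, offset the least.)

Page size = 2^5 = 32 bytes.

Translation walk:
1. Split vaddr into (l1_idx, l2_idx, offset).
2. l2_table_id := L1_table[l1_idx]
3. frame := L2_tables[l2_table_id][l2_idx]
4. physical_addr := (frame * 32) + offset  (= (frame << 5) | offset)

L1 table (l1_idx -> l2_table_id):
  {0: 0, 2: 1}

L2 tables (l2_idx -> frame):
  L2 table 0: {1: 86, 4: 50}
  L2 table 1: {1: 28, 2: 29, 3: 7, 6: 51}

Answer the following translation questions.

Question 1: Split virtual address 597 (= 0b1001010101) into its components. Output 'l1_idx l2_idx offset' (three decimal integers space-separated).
Answer: 2 2 21

Derivation:
vaddr = 597 = 0b1001010101
  top 2 bits -> l1_idx = 2
  next 3 bits -> l2_idx = 2
  bottom 5 bits -> offset = 21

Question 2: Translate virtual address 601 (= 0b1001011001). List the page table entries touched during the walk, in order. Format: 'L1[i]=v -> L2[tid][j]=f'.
Answer: L1[2]=1 -> L2[1][2]=29

Derivation:
vaddr = 601 = 0b1001011001
Split: l1_idx=2, l2_idx=2, offset=25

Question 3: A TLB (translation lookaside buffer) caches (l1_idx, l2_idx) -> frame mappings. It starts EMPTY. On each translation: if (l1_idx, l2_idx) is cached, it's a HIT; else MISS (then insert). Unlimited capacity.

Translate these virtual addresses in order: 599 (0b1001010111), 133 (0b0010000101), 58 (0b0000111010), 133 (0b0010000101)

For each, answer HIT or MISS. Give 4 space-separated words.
Answer: MISS MISS MISS HIT

Derivation:
vaddr=599: (2,2) not in TLB -> MISS, insert
vaddr=133: (0,4) not in TLB -> MISS, insert
vaddr=58: (0,1) not in TLB -> MISS, insert
vaddr=133: (0,4) in TLB -> HIT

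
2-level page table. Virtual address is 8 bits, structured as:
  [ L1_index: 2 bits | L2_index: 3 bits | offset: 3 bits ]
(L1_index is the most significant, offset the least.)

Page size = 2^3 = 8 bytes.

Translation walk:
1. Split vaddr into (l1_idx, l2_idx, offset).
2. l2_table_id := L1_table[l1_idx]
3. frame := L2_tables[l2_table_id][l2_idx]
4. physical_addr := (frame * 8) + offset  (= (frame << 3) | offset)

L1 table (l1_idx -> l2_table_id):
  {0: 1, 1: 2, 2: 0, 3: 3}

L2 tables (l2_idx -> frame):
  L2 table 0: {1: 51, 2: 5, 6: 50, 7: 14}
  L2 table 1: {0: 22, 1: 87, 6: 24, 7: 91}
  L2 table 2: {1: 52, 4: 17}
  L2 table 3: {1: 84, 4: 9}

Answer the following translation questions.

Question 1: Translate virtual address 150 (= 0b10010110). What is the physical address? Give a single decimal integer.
Answer: 46

Derivation:
vaddr = 150 = 0b10010110
Split: l1_idx=2, l2_idx=2, offset=6
L1[2] = 0
L2[0][2] = 5
paddr = 5 * 8 + 6 = 46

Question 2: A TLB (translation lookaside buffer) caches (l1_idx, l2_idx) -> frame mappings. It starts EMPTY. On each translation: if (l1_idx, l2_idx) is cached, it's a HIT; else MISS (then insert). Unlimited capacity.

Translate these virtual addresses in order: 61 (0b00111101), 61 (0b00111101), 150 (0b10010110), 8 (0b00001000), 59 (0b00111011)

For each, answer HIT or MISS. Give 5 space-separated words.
vaddr=61: (0,7) not in TLB -> MISS, insert
vaddr=61: (0,7) in TLB -> HIT
vaddr=150: (2,2) not in TLB -> MISS, insert
vaddr=8: (0,1) not in TLB -> MISS, insert
vaddr=59: (0,7) in TLB -> HIT

Answer: MISS HIT MISS MISS HIT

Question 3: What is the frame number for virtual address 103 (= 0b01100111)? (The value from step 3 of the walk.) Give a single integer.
vaddr = 103: l1_idx=1, l2_idx=4
L1[1] = 2; L2[2][4] = 17

Answer: 17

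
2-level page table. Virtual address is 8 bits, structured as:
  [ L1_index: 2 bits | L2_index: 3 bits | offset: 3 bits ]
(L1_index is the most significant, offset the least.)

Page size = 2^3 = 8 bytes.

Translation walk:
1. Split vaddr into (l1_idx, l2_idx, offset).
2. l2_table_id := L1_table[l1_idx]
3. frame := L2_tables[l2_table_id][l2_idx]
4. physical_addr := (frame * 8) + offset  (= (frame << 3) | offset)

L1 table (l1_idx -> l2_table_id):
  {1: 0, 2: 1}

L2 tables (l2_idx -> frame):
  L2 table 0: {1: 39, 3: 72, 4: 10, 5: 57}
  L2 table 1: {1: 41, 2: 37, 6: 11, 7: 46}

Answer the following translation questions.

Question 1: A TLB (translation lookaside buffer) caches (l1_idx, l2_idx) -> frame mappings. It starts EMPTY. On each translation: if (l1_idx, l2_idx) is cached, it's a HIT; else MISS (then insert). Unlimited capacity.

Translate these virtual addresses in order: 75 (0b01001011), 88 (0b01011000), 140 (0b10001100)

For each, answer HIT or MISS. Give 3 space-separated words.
Answer: MISS MISS MISS

Derivation:
vaddr=75: (1,1) not in TLB -> MISS, insert
vaddr=88: (1,3) not in TLB -> MISS, insert
vaddr=140: (2,1) not in TLB -> MISS, insert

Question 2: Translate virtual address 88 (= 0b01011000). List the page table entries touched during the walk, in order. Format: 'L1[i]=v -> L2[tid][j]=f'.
vaddr = 88 = 0b01011000
Split: l1_idx=1, l2_idx=3, offset=0

Answer: L1[1]=0 -> L2[0][3]=72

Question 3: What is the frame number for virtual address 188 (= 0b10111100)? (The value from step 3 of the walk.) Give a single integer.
vaddr = 188: l1_idx=2, l2_idx=7
L1[2] = 1; L2[1][7] = 46

Answer: 46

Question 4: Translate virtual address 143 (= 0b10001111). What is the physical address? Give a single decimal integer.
vaddr = 143 = 0b10001111
Split: l1_idx=2, l2_idx=1, offset=7
L1[2] = 1
L2[1][1] = 41
paddr = 41 * 8 + 7 = 335

Answer: 335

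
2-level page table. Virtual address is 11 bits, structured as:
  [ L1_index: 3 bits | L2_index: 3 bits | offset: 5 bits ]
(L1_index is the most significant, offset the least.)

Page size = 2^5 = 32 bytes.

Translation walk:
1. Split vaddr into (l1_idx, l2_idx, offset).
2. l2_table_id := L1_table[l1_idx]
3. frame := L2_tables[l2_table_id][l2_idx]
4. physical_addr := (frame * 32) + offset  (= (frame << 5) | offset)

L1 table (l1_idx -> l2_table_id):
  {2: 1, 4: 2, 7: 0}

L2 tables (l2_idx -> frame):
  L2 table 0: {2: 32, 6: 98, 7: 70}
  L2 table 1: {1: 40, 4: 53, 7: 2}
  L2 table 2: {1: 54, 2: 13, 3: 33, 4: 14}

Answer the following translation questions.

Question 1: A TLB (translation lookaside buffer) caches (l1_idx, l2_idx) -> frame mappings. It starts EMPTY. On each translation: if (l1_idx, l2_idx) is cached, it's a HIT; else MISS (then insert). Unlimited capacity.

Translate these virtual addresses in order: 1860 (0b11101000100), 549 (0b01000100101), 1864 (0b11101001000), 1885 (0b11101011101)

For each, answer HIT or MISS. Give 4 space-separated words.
Answer: MISS MISS HIT HIT

Derivation:
vaddr=1860: (7,2) not in TLB -> MISS, insert
vaddr=549: (2,1) not in TLB -> MISS, insert
vaddr=1864: (7,2) in TLB -> HIT
vaddr=1885: (7,2) in TLB -> HIT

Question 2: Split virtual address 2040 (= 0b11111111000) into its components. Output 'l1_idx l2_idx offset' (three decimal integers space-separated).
vaddr = 2040 = 0b11111111000
  top 3 bits -> l1_idx = 7
  next 3 bits -> l2_idx = 7
  bottom 5 bits -> offset = 24

Answer: 7 7 24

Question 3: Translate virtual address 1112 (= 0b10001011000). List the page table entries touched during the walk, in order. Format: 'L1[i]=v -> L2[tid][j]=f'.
vaddr = 1112 = 0b10001011000
Split: l1_idx=4, l2_idx=2, offset=24

Answer: L1[4]=2 -> L2[2][2]=13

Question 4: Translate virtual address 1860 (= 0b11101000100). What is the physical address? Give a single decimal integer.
vaddr = 1860 = 0b11101000100
Split: l1_idx=7, l2_idx=2, offset=4
L1[7] = 0
L2[0][2] = 32
paddr = 32 * 32 + 4 = 1028

Answer: 1028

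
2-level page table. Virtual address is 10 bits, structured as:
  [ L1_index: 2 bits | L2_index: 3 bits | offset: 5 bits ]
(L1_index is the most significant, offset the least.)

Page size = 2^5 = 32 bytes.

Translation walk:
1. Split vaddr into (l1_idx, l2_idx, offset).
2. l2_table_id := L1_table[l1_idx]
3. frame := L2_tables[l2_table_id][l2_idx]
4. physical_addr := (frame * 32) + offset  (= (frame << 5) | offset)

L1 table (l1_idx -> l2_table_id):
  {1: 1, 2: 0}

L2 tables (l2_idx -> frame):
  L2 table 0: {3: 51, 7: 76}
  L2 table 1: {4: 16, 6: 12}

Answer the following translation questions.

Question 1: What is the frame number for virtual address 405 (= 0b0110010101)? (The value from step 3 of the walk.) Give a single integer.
vaddr = 405: l1_idx=1, l2_idx=4
L1[1] = 1; L2[1][4] = 16

Answer: 16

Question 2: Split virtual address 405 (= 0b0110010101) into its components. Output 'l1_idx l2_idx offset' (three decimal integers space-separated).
Answer: 1 4 21

Derivation:
vaddr = 405 = 0b0110010101
  top 2 bits -> l1_idx = 1
  next 3 bits -> l2_idx = 4
  bottom 5 bits -> offset = 21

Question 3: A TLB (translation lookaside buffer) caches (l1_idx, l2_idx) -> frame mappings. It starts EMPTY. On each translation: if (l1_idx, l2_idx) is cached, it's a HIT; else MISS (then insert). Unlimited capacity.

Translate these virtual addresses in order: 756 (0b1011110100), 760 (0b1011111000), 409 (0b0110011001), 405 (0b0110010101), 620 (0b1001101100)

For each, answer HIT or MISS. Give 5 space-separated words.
Answer: MISS HIT MISS HIT MISS

Derivation:
vaddr=756: (2,7) not in TLB -> MISS, insert
vaddr=760: (2,7) in TLB -> HIT
vaddr=409: (1,4) not in TLB -> MISS, insert
vaddr=405: (1,4) in TLB -> HIT
vaddr=620: (2,3) not in TLB -> MISS, insert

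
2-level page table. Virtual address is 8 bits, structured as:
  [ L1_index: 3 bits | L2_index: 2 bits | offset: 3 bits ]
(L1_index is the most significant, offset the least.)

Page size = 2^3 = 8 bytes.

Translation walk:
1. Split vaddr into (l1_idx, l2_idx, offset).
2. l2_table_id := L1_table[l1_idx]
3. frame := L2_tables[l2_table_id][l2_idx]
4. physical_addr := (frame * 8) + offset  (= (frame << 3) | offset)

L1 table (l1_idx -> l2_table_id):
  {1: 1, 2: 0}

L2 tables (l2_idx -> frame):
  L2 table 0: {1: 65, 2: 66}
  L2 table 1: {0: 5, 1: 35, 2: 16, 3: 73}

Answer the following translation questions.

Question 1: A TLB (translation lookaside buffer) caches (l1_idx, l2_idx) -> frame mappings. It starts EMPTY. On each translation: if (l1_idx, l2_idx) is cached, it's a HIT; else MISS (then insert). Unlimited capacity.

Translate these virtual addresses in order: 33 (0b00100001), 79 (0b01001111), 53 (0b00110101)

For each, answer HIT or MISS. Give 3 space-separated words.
vaddr=33: (1,0) not in TLB -> MISS, insert
vaddr=79: (2,1) not in TLB -> MISS, insert
vaddr=53: (1,2) not in TLB -> MISS, insert

Answer: MISS MISS MISS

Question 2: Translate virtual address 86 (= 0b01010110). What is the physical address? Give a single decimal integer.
vaddr = 86 = 0b01010110
Split: l1_idx=2, l2_idx=2, offset=6
L1[2] = 0
L2[0][2] = 66
paddr = 66 * 8 + 6 = 534

Answer: 534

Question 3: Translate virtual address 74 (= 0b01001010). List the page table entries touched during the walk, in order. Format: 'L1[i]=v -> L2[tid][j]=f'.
vaddr = 74 = 0b01001010
Split: l1_idx=2, l2_idx=1, offset=2

Answer: L1[2]=0 -> L2[0][1]=65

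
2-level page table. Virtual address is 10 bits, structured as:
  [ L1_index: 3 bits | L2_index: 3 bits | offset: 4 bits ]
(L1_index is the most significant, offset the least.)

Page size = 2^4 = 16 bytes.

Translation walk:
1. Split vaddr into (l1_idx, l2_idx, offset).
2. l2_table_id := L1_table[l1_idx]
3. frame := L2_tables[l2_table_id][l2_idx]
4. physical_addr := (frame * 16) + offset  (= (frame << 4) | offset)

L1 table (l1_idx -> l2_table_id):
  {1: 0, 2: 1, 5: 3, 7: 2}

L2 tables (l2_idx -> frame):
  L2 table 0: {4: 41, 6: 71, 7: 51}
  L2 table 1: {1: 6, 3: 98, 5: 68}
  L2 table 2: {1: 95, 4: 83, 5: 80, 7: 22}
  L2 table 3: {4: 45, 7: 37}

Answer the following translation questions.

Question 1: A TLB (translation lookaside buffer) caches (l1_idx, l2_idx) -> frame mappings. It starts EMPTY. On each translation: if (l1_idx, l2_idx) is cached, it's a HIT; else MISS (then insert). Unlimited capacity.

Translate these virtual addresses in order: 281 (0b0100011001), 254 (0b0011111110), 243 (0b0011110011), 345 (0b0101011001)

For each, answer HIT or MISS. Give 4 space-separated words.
Answer: MISS MISS HIT MISS

Derivation:
vaddr=281: (2,1) not in TLB -> MISS, insert
vaddr=254: (1,7) not in TLB -> MISS, insert
vaddr=243: (1,7) in TLB -> HIT
vaddr=345: (2,5) not in TLB -> MISS, insert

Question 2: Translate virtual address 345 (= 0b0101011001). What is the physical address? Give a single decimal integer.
Answer: 1097

Derivation:
vaddr = 345 = 0b0101011001
Split: l1_idx=2, l2_idx=5, offset=9
L1[2] = 1
L2[1][5] = 68
paddr = 68 * 16 + 9 = 1097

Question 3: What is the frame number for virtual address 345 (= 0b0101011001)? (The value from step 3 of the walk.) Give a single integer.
vaddr = 345: l1_idx=2, l2_idx=5
L1[2] = 1; L2[1][5] = 68

Answer: 68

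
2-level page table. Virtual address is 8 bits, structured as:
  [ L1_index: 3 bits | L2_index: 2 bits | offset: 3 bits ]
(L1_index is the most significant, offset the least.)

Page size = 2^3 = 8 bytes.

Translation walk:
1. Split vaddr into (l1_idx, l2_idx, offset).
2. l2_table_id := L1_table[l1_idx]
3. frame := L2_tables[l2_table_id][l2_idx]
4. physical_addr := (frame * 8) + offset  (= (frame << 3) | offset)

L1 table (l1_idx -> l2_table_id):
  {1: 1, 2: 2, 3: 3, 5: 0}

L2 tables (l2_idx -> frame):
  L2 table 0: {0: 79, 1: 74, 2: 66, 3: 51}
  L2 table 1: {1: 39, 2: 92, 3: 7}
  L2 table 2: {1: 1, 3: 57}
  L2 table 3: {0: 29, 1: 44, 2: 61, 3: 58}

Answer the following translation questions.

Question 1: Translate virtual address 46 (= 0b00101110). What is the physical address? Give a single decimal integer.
Answer: 318

Derivation:
vaddr = 46 = 0b00101110
Split: l1_idx=1, l2_idx=1, offset=6
L1[1] = 1
L2[1][1] = 39
paddr = 39 * 8 + 6 = 318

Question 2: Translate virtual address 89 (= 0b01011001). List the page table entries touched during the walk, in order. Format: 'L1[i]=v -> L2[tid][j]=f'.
Answer: L1[2]=2 -> L2[2][3]=57

Derivation:
vaddr = 89 = 0b01011001
Split: l1_idx=2, l2_idx=3, offset=1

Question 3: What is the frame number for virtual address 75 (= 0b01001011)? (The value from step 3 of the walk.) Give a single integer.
vaddr = 75: l1_idx=2, l2_idx=1
L1[2] = 2; L2[2][1] = 1

Answer: 1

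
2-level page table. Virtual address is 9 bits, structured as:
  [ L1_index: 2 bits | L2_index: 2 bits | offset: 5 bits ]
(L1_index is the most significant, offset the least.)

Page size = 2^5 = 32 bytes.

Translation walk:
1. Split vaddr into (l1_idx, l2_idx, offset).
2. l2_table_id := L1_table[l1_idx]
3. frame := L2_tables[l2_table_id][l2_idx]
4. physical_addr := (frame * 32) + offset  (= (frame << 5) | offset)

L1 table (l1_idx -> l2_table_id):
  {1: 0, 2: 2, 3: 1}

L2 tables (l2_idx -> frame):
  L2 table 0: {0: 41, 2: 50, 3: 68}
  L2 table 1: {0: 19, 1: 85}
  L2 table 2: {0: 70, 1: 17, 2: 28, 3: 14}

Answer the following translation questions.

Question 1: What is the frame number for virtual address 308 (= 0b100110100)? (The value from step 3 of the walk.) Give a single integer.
vaddr = 308: l1_idx=2, l2_idx=1
L1[2] = 2; L2[2][1] = 17

Answer: 17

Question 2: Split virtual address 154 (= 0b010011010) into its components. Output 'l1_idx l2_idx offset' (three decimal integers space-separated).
Answer: 1 0 26

Derivation:
vaddr = 154 = 0b010011010
  top 2 bits -> l1_idx = 1
  next 2 bits -> l2_idx = 0
  bottom 5 bits -> offset = 26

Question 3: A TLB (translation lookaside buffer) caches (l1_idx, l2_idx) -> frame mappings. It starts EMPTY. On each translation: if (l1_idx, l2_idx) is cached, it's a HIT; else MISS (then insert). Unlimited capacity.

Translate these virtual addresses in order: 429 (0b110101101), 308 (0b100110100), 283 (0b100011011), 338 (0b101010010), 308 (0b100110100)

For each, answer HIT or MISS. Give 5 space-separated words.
Answer: MISS MISS MISS MISS HIT

Derivation:
vaddr=429: (3,1) not in TLB -> MISS, insert
vaddr=308: (2,1) not in TLB -> MISS, insert
vaddr=283: (2,0) not in TLB -> MISS, insert
vaddr=338: (2,2) not in TLB -> MISS, insert
vaddr=308: (2,1) in TLB -> HIT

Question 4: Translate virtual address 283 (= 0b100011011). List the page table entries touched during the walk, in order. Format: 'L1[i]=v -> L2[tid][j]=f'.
Answer: L1[2]=2 -> L2[2][0]=70

Derivation:
vaddr = 283 = 0b100011011
Split: l1_idx=2, l2_idx=0, offset=27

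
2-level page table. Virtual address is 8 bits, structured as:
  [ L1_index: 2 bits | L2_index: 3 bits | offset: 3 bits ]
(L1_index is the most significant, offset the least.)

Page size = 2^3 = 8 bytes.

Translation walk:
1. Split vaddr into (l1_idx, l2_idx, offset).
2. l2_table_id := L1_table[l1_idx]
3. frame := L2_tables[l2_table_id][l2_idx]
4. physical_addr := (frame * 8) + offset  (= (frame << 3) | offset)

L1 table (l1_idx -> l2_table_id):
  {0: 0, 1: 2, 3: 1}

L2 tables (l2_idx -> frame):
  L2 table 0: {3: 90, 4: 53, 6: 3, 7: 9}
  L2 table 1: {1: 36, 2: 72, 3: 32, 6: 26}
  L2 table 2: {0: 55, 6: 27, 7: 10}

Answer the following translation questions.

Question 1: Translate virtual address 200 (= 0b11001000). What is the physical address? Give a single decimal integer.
Answer: 288

Derivation:
vaddr = 200 = 0b11001000
Split: l1_idx=3, l2_idx=1, offset=0
L1[3] = 1
L2[1][1] = 36
paddr = 36 * 8 + 0 = 288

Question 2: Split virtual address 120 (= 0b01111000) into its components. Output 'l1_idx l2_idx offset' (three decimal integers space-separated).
Answer: 1 7 0

Derivation:
vaddr = 120 = 0b01111000
  top 2 bits -> l1_idx = 1
  next 3 bits -> l2_idx = 7
  bottom 3 bits -> offset = 0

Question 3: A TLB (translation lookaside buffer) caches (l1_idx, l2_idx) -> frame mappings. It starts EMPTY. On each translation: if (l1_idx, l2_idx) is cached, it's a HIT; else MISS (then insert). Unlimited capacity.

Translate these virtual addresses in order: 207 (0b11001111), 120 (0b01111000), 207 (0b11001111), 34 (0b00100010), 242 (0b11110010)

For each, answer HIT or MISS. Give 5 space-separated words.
vaddr=207: (3,1) not in TLB -> MISS, insert
vaddr=120: (1,7) not in TLB -> MISS, insert
vaddr=207: (3,1) in TLB -> HIT
vaddr=34: (0,4) not in TLB -> MISS, insert
vaddr=242: (3,6) not in TLB -> MISS, insert

Answer: MISS MISS HIT MISS MISS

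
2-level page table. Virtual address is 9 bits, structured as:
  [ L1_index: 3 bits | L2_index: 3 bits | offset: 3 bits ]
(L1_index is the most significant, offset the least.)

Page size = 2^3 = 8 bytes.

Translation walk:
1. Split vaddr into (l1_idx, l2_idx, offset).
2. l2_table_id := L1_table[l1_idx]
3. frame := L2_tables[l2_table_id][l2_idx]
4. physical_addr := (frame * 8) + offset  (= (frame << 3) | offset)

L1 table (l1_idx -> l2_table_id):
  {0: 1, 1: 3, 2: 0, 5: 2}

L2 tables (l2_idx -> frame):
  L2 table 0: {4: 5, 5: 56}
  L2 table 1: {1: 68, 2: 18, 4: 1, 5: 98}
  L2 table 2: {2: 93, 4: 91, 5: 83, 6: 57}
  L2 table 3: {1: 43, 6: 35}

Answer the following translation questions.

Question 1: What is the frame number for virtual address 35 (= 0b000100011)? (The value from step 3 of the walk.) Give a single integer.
Answer: 1

Derivation:
vaddr = 35: l1_idx=0, l2_idx=4
L1[0] = 1; L2[1][4] = 1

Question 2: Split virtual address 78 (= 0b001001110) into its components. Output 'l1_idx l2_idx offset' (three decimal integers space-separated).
vaddr = 78 = 0b001001110
  top 3 bits -> l1_idx = 1
  next 3 bits -> l2_idx = 1
  bottom 3 bits -> offset = 6

Answer: 1 1 6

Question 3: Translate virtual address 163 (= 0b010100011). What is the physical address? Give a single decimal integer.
vaddr = 163 = 0b010100011
Split: l1_idx=2, l2_idx=4, offset=3
L1[2] = 0
L2[0][4] = 5
paddr = 5 * 8 + 3 = 43

Answer: 43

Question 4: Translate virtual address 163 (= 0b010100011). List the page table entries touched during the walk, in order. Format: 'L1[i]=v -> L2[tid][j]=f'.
Answer: L1[2]=0 -> L2[0][4]=5

Derivation:
vaddr = 163 = 0b010100011
Split: l1_idx=2, l2_idx=4, offset=3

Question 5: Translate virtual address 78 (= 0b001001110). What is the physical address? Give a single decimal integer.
vaddr = 78 = 0b001001110
Split: l1_idx=1, l2_idx=1, offset=6
L1[1] = 3
L2[3][1] = 43
paddr = 43 * 8 + 6 = 350

Answer: 350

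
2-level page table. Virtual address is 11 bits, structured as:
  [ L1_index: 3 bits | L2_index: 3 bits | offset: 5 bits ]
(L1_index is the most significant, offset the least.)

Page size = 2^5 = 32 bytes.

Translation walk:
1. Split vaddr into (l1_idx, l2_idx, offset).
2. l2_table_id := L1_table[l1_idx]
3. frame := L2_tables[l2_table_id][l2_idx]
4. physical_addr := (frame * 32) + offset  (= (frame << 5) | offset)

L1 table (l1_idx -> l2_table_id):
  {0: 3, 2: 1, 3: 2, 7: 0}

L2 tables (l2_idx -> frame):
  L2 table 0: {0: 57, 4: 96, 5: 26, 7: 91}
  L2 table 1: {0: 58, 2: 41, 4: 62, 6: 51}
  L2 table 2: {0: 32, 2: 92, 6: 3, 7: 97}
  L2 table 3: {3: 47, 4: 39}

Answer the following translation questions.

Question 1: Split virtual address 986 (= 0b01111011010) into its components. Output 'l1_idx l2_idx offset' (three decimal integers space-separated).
vaddr = 986 = 0b01111011010
  top 3 bits -> l1_idx = 3
  next 3 bits -> l2_idx = 6
  bottom 5 bits -> offset = 26

Answer: 3 6 26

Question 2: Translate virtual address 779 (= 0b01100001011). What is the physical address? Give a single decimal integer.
Answer: 1035

Derivation:
vaddr = 779 = 0b01100001011
Split: l1_idx=3, l2_idx=0, offset=11
L1[3] = 2
L2[2][0] = 32
paddr = 32 * 32 + 11 = 1035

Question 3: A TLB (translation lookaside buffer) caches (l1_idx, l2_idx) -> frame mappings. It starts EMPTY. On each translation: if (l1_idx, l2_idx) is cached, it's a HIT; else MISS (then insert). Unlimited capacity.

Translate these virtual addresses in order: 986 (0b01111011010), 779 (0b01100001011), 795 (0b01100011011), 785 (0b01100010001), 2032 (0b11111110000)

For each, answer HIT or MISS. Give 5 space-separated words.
vaddr=986: (3,6) not in TLB -> MISS, insert
vaddr=779: (3,0) not in TLB -> MISS, insert
vaddr=795: (3,0) in TLB -> HIT
vaddr=785: (3,0) in TLB -> HIT
vaddr=2032: (7,7) not in TLB -> MISS, insert

Answer: MISS MISS HIT HIT MISS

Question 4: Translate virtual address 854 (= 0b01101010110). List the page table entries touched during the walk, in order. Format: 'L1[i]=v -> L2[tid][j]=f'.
vaddr = 854 = 0b01101010110
Split: l1_idx=3, l2_idx=2, offset=22

Answer: L1[3]=2 -> L2[2][2]=92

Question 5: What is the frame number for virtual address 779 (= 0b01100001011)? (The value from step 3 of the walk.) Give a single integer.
Answer: 32

Derivation:
vaddr = 779: l1_idx=3, l2_idx=0
L1[3] = 2; L2[2][0] = 32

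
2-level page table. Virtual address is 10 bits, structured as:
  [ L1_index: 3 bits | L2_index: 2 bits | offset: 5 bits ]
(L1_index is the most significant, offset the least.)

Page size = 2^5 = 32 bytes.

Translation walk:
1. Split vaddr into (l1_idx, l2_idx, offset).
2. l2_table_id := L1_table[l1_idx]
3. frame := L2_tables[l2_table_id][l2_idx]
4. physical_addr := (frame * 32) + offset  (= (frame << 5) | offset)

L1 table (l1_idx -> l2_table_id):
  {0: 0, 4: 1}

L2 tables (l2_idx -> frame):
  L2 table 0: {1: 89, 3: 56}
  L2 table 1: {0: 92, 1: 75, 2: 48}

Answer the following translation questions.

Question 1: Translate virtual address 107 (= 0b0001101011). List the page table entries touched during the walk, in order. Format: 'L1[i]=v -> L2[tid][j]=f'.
vaddr = 107 = 0b0001101011
Split: l1_idx=0, l2_idx=3, offset=11

Answer: L1[0]=0 -> L2[0][3]=56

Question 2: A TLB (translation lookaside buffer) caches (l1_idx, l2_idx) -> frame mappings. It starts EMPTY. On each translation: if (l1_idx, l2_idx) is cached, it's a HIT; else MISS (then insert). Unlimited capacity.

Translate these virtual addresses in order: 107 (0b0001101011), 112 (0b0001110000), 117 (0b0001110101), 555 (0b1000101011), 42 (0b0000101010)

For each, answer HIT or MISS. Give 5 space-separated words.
Answer: MISS HIT HIT MISS MISS

Derivation:
vaddr=107: (0,3) not in TLB -> MISS, insert
vaddr=112: (0,3) in TLB -> HIT
vaddr=117: (0,3) in TLB -> HIT
vaddr=555: (4,1) not in TLB -> MISS, insert
vaddr=42: (0,1) not in TLB -> MISS, insert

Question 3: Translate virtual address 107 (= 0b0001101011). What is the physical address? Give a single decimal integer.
Answer: 1803

Derivation:
vaddr = 107 = 0b0001101011
Split: l1_idx=0, l2_idx=3, offset=11
L1[0] = 0
L2[0][3] = 56
paddr = 56 * 32 + 11 = 1803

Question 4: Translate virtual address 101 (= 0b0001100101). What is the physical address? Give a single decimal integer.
vaddr = 101 = 0b0001100101
Split: l1_idx=0, l2_idx=3, offset=5
L1[0] = 0
L2[0][3] = 56
paddr = 56 * 32 + 5 = 1797

Answer: 1797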